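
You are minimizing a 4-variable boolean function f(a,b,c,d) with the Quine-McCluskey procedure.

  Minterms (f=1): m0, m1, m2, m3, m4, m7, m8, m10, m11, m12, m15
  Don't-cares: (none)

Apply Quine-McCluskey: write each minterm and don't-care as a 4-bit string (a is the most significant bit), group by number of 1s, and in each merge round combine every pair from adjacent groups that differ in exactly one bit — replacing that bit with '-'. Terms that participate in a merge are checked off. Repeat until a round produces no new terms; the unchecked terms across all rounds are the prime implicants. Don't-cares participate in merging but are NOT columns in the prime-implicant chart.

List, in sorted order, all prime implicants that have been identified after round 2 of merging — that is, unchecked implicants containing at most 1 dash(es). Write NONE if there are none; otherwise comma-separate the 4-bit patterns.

NONE

size-2^0 implicants → 0000(✓)  0001(✓)  0010(✓)  0011(✓)  0100(✓)  0111(✓)  1000(✓)  1010(✓)  1011(✓)  1100(✓)  1111(✓)
size-2^1 implicants → -000(✓)  -010(✓)  -011(✓)  -100(✓)  -111(✓)  0-00(✓)  0-11(✓)  00-0(✓)  00-1(✓)  000-(✓)  001-(✓)  1-00(✓)  1-11(✓)  10-0(✓)  101-(✓)
size-2^2 implicants → --00  --11  -0-0  -01-  00--
Unchecked terms (primes): --00, --11, -0-0, -01-, 00--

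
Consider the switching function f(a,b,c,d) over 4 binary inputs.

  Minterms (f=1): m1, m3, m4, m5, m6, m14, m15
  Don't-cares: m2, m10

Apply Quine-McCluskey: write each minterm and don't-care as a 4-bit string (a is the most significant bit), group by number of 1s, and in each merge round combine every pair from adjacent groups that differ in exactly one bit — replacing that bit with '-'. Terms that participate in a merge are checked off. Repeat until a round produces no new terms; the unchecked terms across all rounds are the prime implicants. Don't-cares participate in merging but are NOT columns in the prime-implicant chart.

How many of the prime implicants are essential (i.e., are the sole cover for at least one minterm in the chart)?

1

[col 0] 0001*, 0010*, 0011*, 0100*, 0101*, 0110*, 1010*, 1110*, 1111*
[col 1] -010*, -110*, 0-01, 0-10*, 00-1, 001-, 01-0, 010-, 1-10*, 111-
[col 2] --10
Prime implicants: --10, 0-01, 00-1, 001-, 01-0, 010-, 111-
PI chart (minterm → PIs covering it):
  1 | 0-01,00-1
  3 | 00-1,001-
  4 | 01-0,010-
  5 | 0-01,010-
  6 | --10,01-0
  14 | --10,111-
  15 | 111-  (sole → essential)
Essential prime implicants: 111-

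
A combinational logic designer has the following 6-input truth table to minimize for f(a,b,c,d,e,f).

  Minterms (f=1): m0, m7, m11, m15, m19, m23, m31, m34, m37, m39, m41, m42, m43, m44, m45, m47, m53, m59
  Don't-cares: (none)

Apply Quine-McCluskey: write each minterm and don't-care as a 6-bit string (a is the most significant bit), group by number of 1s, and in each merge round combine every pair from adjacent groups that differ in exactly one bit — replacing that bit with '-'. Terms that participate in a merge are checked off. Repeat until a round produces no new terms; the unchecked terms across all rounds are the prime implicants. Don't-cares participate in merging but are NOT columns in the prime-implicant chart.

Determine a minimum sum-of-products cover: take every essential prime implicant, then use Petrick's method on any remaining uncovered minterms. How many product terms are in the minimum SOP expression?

[col 0] 000000, 000111*, 001011*, 001111*, 010011*, 010111*, 011111*, 100010*, 100101*, 100111*, 101001*, 101010*, 101011*, 101100*, 101101*, 101111*, 110101*, 111011*
[col 1] -00111*, -01011*, -01111*, 0-0111*, 0-1111*, 00-111*, 001-11*, 01-111*, 010-11, 1-0101, 1-1011, 10-010, 10-101*, 10-111*, 1001-1*, 101-01*, 101-11*, 1010-1*, 10101-, 1011-1*, 10110-
[col 2] -0-111, -01-11, 0--111, 10-1-1, 101--1
Prime implicants: -0-111, -01-11, 0--111, 000000, 010-11, 1-0101, 1-1011, 10-010, 10-1-1, 101--1, 10101-, 10110-
PI chart (minterm → PIs covering it):
  0 | 000000  (sole → essential)
  7 | -0-111,0--111
  11 | -01-11  (sole → essential)
  15 | -0-111,-01-11,0--111
  19 | 010-11  (sole → essential)
  23 | 0--111,010-11
  31 | 0--111  (sole → essential)
  34 | 10-010  (sole → essential)
  37 | 1-0101,10-1-1
  39 | -0-111,10-1-1
  41 | 101--1  (sole → essential)
  42 | 10-010,10101-
  43 | -01-11,1-1011,101--1,10101-
  44 | 10110-  (sole → essential)
  45 | 10-1-1,101--1,10110-
  47 | -0-111,-01-11,10-1-1,101--1
  53 | 1-0101  (sole → essential)
  59 | 1-1011  (sole → essential)
Essential prime implicants: -01-11, 0--111, 000000, 010-11, 1-0101, 1-1011, 10-010, 101--1, 10110-
Petrick residual → -0-111
Minimum SOP uses 10 PIs: b'def + b'cef + a'def + a'b'c'd'e'f' + a'bc'ef + ac'de'f + acd'ef + ab'd'ef' + ab'cf + ab'cde'

10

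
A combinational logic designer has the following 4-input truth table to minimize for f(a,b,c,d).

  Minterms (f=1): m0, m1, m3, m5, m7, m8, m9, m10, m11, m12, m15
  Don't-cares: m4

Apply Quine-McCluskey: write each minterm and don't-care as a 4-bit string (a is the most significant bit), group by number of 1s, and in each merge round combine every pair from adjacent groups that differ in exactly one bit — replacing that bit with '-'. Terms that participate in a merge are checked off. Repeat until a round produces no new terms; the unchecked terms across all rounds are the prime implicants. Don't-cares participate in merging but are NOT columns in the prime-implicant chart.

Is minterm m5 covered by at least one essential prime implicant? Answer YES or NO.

NO

Round 0: 0000✓ 0001✓ 0011✓ 0100✓ 0101✓ 0111✓ 1000✓ 1001✓ 1010✓ 1011✓ 1100✓ 1111✓
Round 1: -000✓ -001✓ -011✓ -100✓ -111✓ 0-00✓ 0-01✓ 0-11✓ 00-1✓ 000-✓ 01-1✓ 010-✓ 1-00✓ 1-11✓ 10-0✓ 10-1✓ 100-✓ 101-✓
Round 2: --00 --11 -0-1 -00- 0--1 0-0- 10--
PIs = {--00, --11, -0-1, -00-, 0--1, 0-0-, 10--}
Coverage chart:
  m0: --00,-00-,0-0-
  m1: -0-1,-00-,0--1,0-0-
  m3: --11,-0-1,0--1
  m5: 0--1,0-0-
  m7: --11,0--1
  m8: --00,-00-,10--
  m9: -0-1,-00-,10--
  m10: 10-- ←essential
  m11: --11,-0-1,10--
  m12: --00 ←essential
  m15: --11 ←essential
Essential: --00, --11, 10--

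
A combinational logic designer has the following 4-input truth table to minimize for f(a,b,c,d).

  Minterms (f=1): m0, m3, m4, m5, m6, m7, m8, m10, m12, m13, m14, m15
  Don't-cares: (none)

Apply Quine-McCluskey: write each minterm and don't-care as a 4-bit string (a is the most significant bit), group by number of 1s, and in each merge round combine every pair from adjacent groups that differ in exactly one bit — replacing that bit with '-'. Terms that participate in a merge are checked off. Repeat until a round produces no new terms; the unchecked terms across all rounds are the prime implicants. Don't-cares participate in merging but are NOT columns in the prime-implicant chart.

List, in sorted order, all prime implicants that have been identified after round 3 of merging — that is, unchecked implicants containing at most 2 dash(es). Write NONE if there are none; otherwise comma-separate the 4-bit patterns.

size-2^0 implicants → 0000(✓)  0011(✓)  0100(✓)  0101(✓)  0110(✓)  0111(✓)  1000(✓)  1010(✓)  1100(✓)  1101(✓)  1110(✓)  1111(✓)
size-2^1 implicants → -000(✓)  -100(✓)  -101(✓)  -110(✓)  -111(✓)  0-00(✓)  0-11  01-0(✓)  01-1(✓)  010-(✓)  011-(✓)  1-00(✓)  1-10(✓)  10-0(✓)  11-0(✓)  11-1(✓)  110-(✓)  111-(✓)
size-2^2 implicants → --00  -1-0(✓)  -1-1(✓)  -10-(✓)  -11-(✓)  01--(✓)  1--0  11--(✓)
size-2^3 implicants → -1--
Unchecked terms (primes): --00, -1--, 0-11, 1--0

--00, 0-11, 1--0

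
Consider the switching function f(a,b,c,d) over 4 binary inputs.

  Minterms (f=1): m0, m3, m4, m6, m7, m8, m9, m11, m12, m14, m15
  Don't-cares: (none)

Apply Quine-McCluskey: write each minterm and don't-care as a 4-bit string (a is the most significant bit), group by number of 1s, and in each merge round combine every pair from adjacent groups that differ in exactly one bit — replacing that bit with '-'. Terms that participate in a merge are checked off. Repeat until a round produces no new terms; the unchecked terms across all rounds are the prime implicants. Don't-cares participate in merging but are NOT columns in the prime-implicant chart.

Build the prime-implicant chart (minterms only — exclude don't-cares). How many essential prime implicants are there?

2

size-2^0 implicants → 0000(✓)  0011(✓)  0100(✓)  0110(✓)  0111(✓)  1000(✓)  1001(✓)  1011(✓)  1100(✓)  1110(✓)  1111(✓)
size-2^1 implicants → -000(✓)  -011(✓)  -100(✓)  -110(✓)  -111(✓)  0-00(✓)  0-11(✓)  01-0(✓)  011-(✓)  1-00(✓)  1-11(✓)  10-1  100-  11-0(✓)  111-(✓)
size-2^2 implicants → --00  --11  -1-0  -11-
Unchecked terms (primes): --00, --11, -1-0, -11-, 10-1, 100-
Minterm coverage:
  m0 ⊆ --00 [E]
  m3 ⊆ --11 [E]
  m4 ⊆ --00,-1-0
  m6 ⊆ -1-0,-11-
  m7 ⊆ --11,-11-
  m8 ⊆ --00,100-
  m9 ⊆ 10-1,100-
  m11 ⊆ --11,10-1
  m12 ⊆ --00,-1-0
  m14 ⊆ -1-0,-11-
  m15 ⊆ --11,-11-
E = {--00, --11}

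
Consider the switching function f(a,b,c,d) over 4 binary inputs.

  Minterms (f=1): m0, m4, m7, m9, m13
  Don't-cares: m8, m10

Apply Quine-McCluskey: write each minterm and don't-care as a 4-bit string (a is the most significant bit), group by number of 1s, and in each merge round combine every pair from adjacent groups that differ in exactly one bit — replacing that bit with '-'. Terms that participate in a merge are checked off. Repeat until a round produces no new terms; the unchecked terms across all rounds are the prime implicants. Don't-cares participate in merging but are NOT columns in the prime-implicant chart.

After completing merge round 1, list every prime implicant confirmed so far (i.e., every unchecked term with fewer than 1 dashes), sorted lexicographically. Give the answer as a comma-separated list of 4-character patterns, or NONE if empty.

0111

Round 0: 0000✓ 0100✓ 0111 1000✓ 1001✓ 1010✓ 1101✓
Round 1: -000 0-00 1-01 10-0 100-
PIs = {-000, 0-00, 0111, 1-01, 10-0, 100-}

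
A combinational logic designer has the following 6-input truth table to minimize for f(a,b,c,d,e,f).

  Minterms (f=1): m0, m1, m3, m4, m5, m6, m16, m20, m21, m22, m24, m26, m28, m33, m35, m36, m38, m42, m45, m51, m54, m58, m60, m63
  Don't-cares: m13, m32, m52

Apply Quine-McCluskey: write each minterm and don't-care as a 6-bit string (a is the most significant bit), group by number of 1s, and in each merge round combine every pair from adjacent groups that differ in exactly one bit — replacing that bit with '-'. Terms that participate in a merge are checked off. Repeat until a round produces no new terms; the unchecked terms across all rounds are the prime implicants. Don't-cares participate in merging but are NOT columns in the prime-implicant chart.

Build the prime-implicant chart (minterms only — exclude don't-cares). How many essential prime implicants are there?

[col 0] 000000*, 000001*, 000011*, 000100*, 000101*, 000110*, 001101*, 010000*, 010100*, 010101*, 010110*, 011000*, 011010*, 011100*, 100000*, 100001*, 100011*, 100100*, 100110*, 101010*, 101101*, 110011*, 110100*, 110110*, 111010*, 111100*, 111111
[col 1] -00000*, -00001*, -00011*, -00100*, -00110*, -01101, -10100*, -10110*, -11010, -11100*, 0-0000*, 0-0100*, 0-0101*, 0-0110*, 00-101, 000-00*, 000-01*, 0000-1*, 00000-*, 0001-0*, 00010-*, 01-000*, 01-100*, 010-00*, 0101-0*, 01010-*, 011-00*, 0110-0, 1-0011, 1-0100*, 1-0110*, 1-1010, 100-00*, 1000-1*, 10000-*, 1001-0*, 11-100*, 1101-0*
[col 2] --0100*, --0110*, -00-00, -000-1, -0000-, -001-0*, -1-100, -101-0*, 0-0-00, 0-01-0*, 0-010-, 000-0-, 01--00, 1-01-0*
[col 3] --01-0
Prime implicants: --01-0, -00-00, -000-1, -0000-, -01101, -1-100, -11010, 0-0-00, 0-010-, 00-101, 000-0-, 01--00, 0110-0, 1-0011, 1-1010, 111111
PI chart (minterm → PIs covering it):
  0 | -00-00,-0000-,0-0-00,000-0-
  1 | -000-1,-0000-,000-0-
  3 | -000-1  (sole → essential)
  4 | --01-0,-00-00,0-0-00,0-010-,000-0-
  5 | 0-010-,00-101,000-0-
  6 | --01-0  (sole → essential)
  16 | 0-0-00,01--00
  20 | --01-0,-1-100,0-0-00,0-010-,01--00
  21 | 0-010-  (sole → essential)
  22 | --01-0  (sole → essential)
  24 | 01--00,0110-0
  26 | -11010,0110-0
  28 | -1-100,01--00
  33 | -000-1,-0000-
  35 | -000-1,1-0011
  36 | --01-0,-00-00
  38 | --01-0  (sole → essential)
  42 | 1-1010  (sole → essential)
  45 | -01101  (sole → essential)
  51 | 1-0011  (sole → essential)
  54 | --01-0  (sole → essential)
  58 | -11010,1-1010
  60 | -1-100  (sole → essential)
  63 | 111111  (sole → essential)
Essential prime implicants: --01-0, -000-1, -01101, -1-100, 0-010-, 1-0011, 1-1010, 111111

8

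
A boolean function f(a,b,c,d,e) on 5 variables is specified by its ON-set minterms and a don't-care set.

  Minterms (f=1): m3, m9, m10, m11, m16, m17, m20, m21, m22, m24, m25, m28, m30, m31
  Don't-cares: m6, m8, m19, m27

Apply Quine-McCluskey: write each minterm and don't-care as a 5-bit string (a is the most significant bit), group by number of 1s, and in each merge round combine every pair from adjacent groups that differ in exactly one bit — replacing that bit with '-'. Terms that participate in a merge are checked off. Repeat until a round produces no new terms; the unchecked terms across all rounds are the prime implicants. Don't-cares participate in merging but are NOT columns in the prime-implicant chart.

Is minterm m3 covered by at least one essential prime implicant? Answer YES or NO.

size-2^0 implicants → 00011(✓)  00110(✓)  01000(✓)  01001(✓)  01010(✓)  01011(✓)  10000(✓)  10001(✓)  10011(✓)  10100(✓)  10101(✓)  10110(✓)  11000(✓)  11001(✓)  11011(✓)  11100(✓)  11110(✓)  11111(✓)
size-2^1 implicants → -0011(✓)  -0110  -1000(✓)  -1001(✓)  -1011(✓)  0-011(✓)  010-0(✓)  010-1(✓)  0100-(✓)  0101-(✓)  1-000(✓)  1-001(✓)  1-011(✓)  1-100(✓)  1-110(✓)  10-00(✓)  10-01(✓)  100-1(✓)  1000-(✓)  101-0(✓)  1010-(✓)  11-00(✓)  11-11  110-1(✓)  1100-(✓)  111-0(✓)  1111-
size-2^2 implicants → --011  -10-1  -100-  010--  1--00  1-0-1  1-00-  1-1-0  10-0-
Unchecked terms (primes): --011, -0110, -10-1, -100-, 010--, 1--00, 1-0-1, 1-00-, 1-1-0, 10-0-, 11-11, 1111-
Minterm coverage:
  m3 ⊆ --011 [E]
  m9 ⊆ -10-1,-100-,010--
  m10 ⊆ 010-- [E]
  m11 ⊆ --011,-10-1,010--
  m16 ⊆ 1--00,1-00-,10-0-
  m17 ⊆ 1-0-1,1-00-,10-0-
  m20 ⊆ 1--00,1-1-0,10-0-
  m21 ⊆ 10-0- [E]
  m22 ⊆ -0110,1-1-0
  m24 ⊆ -100-,1--00,1-00-
  m25 ⊆ -10-1,-100-,1-0-1,1-00-
  m28 ⊆ 1--00,1-1-0
  m30 ⊆ 1-1-0,1111-
  m31 ⊆ 11-11,1111-
E = {--011, 010--, 10-0-}

YES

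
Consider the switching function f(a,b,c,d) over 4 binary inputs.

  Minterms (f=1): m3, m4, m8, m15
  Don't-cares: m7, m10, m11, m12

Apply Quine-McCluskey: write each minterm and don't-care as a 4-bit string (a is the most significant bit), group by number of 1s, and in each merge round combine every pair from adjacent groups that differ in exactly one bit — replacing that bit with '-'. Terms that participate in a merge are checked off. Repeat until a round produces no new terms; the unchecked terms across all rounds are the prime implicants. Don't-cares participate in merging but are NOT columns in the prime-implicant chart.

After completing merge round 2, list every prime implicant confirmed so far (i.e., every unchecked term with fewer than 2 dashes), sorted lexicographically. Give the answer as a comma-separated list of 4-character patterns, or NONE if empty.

[col 0] 0011*, 0100*, 0111*, 1000*, 1010*, 1011*, 1100*, 1111*
[col 1] -011*, -100, -111*, 0-11*, 1-00, 1-11*, 10-0, 101-
[col 2] --11
Prime implicants: --11, -100, 1-00, 10-0, 101-

-100, 1-00, 10-0, 101-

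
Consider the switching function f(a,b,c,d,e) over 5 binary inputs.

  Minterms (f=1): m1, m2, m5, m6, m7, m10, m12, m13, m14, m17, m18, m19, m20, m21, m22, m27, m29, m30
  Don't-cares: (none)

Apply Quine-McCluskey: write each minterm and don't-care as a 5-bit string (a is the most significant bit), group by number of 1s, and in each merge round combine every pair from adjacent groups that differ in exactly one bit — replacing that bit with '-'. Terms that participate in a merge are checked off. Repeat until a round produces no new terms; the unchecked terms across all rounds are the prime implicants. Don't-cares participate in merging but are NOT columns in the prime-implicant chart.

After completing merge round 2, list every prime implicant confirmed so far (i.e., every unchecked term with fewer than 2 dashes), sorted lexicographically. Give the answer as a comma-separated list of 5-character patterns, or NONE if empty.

001-1, 0011-, 011-0, 0110-, 1-011, 100-1, 1001-, 101-0, 1010-

[col 0] 00001*, 00010*, 00101*, 00110*, 00111*, 01010*, 01100*, 01101*, 01110*, 10001*, 10010*, 10011*, 10100*, 10101*, 10110*, 11011*, 11101*, 11110*
[col 1] -0001*, -0010*, -0101*, -0110*, -1101*, -1110*, 0-010*, 0-101*, 0-110*, 00-01*, 00-10*, 001-1, 0011-, 01-10*, 011-0, 0110-, 1-011, 1-101*, 1-110*, 10-01*, 10-10*, 100-1, 1001-, 101-0, 1010-
[col 2] --101, --110, -0-01, -0-10, 0--10
Prime implicants: --101, --110, -0-01, -0-10, 0--10, 001-1, 0011-, 011-0, 0110-, 1-011, 100-1, 1001-, 101-0, 1010-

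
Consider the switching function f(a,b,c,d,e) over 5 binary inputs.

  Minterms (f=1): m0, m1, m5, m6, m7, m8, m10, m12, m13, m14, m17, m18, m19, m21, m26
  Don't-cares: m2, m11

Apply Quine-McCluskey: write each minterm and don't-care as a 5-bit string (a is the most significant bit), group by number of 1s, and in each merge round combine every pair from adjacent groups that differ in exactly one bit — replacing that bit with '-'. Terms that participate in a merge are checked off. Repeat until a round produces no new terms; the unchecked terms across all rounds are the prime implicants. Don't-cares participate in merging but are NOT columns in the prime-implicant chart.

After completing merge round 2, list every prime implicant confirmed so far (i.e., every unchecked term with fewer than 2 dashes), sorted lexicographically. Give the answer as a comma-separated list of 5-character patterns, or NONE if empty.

0-101, 0000-, 001-1, 0011-, 0101-, 0110-, 100-1, 1001-

Round 0: 00000✓ 00001✓ 00010✓ 00101✓ 00110✓ 00111✓ 01000✓ 01010✓ 01011✓ 01100✓ 01101✓ 01110✓ 10001✓ 10010✓ 10011✓ 10101✓ 11010✓
Round 1: -0001✓ -0010✓ -0101✓ -1010✓ 0-000✓ 0-010✓ 0-101 0-110✓ 00-01✓ 00-10✓ 000-0✓ 0000- 001-1 0011- 01-00✓ 01-10✓ 010-0✓ 0101- 011-0✓ 0110- 1-010✓ 10-01✓ 100-1 1001-
Round 2: --010 -0-01 0--10 0-0-0 01--0
PIs = {--010, -0-01, 0--10, 0-0-0, 0-101, 0000-, 001-1, 0011-, 01--0, 0101-, 0110-, 100-1, 1001-}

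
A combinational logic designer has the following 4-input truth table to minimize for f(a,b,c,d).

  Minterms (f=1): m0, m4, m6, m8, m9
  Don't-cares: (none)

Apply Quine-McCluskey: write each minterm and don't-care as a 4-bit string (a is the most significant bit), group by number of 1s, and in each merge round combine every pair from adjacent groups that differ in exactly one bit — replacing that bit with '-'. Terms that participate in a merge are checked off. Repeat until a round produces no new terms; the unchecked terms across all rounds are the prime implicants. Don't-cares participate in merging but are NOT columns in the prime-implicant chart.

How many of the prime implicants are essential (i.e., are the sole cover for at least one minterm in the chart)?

size-2^0 implicants → 0000(✓)  0100(✓)  0110(✓)  1000(✓)  1001(✓)
size-2^1 implicants → -000  0-00  01-0  100-
Unchecked terms (primes): -000, 0-00, 01-0, 100-
Minterm coverage:
  m0 ⊆ -000,0-00
  m4 ⊆ 0-00,01-0
  m6 ⊆ 01-0 [E]
  m8 ⊆ -000,100-
  m9 ⊆ 100- [E]
E = {01-0, 100-}

2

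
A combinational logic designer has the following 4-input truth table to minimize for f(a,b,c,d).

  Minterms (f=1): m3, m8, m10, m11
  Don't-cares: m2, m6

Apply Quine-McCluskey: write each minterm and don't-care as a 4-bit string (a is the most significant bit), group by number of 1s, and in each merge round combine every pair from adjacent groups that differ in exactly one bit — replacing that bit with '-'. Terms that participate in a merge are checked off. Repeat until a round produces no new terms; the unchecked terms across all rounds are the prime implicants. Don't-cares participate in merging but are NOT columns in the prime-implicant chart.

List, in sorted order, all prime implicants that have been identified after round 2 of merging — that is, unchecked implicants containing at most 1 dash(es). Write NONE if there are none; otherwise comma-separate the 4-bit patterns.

0-10, 10-0

[col 0] 0010*, 0011*, 0110*, 1000*, 1010*, 1011*
[col 1] -010*, -011*, 0-10, 001-*, 10-0, 101-*
[col 2] -01-
Prime implicants: -01-, 0-10, 10-0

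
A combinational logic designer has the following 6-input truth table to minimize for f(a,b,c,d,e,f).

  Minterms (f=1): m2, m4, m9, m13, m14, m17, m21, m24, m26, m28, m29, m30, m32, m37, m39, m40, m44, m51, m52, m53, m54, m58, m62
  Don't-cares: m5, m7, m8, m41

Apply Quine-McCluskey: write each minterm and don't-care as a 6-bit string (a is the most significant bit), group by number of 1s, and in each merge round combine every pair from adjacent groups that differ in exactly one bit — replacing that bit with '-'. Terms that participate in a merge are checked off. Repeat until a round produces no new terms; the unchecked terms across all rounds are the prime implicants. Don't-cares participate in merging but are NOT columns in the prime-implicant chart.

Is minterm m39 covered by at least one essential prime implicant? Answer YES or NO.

[col 0] 000010, 000100*, 000101*, 000111*, 001000*, 001001*, 001101*, 001110*, 010001*, 010101*, 011000*, 011010*, 011100*, 011101*, 011110*, 100000*, 100101*, 100111*, 101000*, 101001*, 101100*, 110011, 110100*, 110101*, 110110*, 111010*, 111110*
[col 1] -00101*, -00111*, -01000*, -01001*, -10101*, -11010*, -11110*, 0-0101*, 0-1000, 0-1101*, 0-1110, 00-101*, 0001-1*, 00010-, 001-01, 00100-*, 01-101*, 010-01, 011-00*, 011-10*, 0110-0*, 0111-0*, 01110-, 1-0101*, 10-000, 1001-1*, 101-00, 10100-*, 11-110, 1101-0, 11010-, 111-10*
[col 2] --0101, -001-1, -0100-, -11-10, 0--101, 011--0
Prime implicants: --0101, -001-1, -0100-, -11-10, 0--101, 0-1000, 0-1110, 000010, 00010-, 001-01, 010-01, 011--0, 01110-, 10-000, 101-00, 11-110, 110011, 1101-0, 11010-
PI chart (minterm → PIs covering it):
  2 | 000010  (sole → essential)
  4 | 00010-  (sole → essential)
  9 | -0100-,001-01
  13 | 0--101,001-01
  14 | 0-1110  (sole → essential)
  17 | 010-01  (sole → essential)
  21 | --0101,0--101,010-01
  24 | 0-1000,011--0
  26 | -11-10,011--0
  28 | 011--0,01110-
  29 | 0--101,01110-
  30 | -11-10,0-1110,011--0
  32 | 10-000  (sole → essential)
  37 | --0101,-001-1
  39 | -001-1  (sole → essential)
  40 | -0100-,10-000,101-00
  44 | 101-00  (sole → essential)
  51 | 110011  (sole → essential)
  52 | 1101-0,11010-
  53 | --0101,11010-
  54 | 11-110,1101-0
  58 | -11-10  (sole → essential)
  62 | -11-10,11-110
Essential prime implicants: -001-1, -11-10, 0-1110, 000010, 00010-, 010-01, 10-000, 101-00, 110011

YES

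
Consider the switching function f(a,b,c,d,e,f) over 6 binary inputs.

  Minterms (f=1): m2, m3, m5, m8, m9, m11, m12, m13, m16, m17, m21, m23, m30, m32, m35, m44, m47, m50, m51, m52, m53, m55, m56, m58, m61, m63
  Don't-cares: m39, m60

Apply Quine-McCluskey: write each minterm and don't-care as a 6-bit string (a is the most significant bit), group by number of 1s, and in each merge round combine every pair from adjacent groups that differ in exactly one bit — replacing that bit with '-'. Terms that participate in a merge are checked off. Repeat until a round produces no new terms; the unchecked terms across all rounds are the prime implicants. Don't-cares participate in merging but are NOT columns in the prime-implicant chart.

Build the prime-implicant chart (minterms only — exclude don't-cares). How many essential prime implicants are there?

size-2^0 implicants → 000010(✓)  000011(✓)  000101(✓)  001000(✓)  001001(✓)  001011(✓)  001100(✓)  001101(✓)  010000(✓)  010001(✓)  010101(✓)  010111(✓)  011110  100000  100011(✓)  100111(✓)  101100(✓)  101111(✓)  110010(✓)  110011(✓)  110100(✓)  110101(✓)  110111(✓)  111000(✓)  111010(✓)  111100(✓)  111101(✓)  111111(✓)
size-2^1 implicants → -00011  -01100  -10101(✓)  -10111(✓)  0-0101  00-011  00-101  00001-  001-00(✓)  001-01(✓)  0010-1  00100-(✓)  00110-(✓)  010-01  01000-  0101-1(✓)  1-0011(✓)  1-0111(✓)  1-1100  1-1111(✓)  10-111(✓)  100-11(✓)  11-010  11-100(✓)  11-101(✓)  11-111(✓)  110-11(✓)  11001-  1101-1(✓)  11010-(✓)  111-00  1110-0  1111-1(✓)  11110-(✓)
size-2^2 implicants → -101-1  001-0-  1--111  1-0-11  11-1-1  11-10-
Unchecked terms (primes): -00011, -01100, -101-1, 0-0101, 00-011, 00-101, 00001-, 001-0-, 0010-1, 010-01, 01000-, 011110, 1--111, 1-0-11, 1-1100, 100000, 11-010, 11-1-1, 11-10-, 11001-, 111-00, 1110-0
Minterm coverage:
  m2 ⊆ 00001- [E]
  m3 ⊆ -00011,00-011,00001-
  m5 ⊆ 0-0101,00-101
  m8 ⊆ 001-0- [E]
  m9 ⊆ 001-0-,0010-1
  m11 ⊆ 00-011,0010-1
  m12 ⊆ -01100,001-0-
  m13 ⊆ 00-101,001-0-
  m16 ⊆ 01000- [E]
  m17 ⊆ 010-01,01000-
  m21 ⊆ -101-1,0-0101,010-01
  m23 ⊆ -101-1 [E]
  m30 ⊆ 011110 [E]
  m32 ⊆ 100000 [E]
  m35 ⊆ -00011,1-0-11
  m44 ⊆ -01100,1-1100
  m47 ⊆ 1--111 [E]
  m50 ⊆ 11-010,11001-
  m51 ⊆ 1-0-11,11001-
  m52 ⊆ 11-10- [E]
  m53 ⊆ -101-1,11-1-1,11-10-
  m55 ⊆ -101-1,1--111,1-0-11,11-1-1
  m56 ⊆ 111-00,1110-0
  m58 ⊆ 11-010,1110-0
  m61 ⊆ 11-1-1,11-10-
  m63 ⊆ 1--111,11-1-1
E = {-101-1, 00001-, 001-0-, 01000-, 011110, 1--111, 100000, 11-10-}

8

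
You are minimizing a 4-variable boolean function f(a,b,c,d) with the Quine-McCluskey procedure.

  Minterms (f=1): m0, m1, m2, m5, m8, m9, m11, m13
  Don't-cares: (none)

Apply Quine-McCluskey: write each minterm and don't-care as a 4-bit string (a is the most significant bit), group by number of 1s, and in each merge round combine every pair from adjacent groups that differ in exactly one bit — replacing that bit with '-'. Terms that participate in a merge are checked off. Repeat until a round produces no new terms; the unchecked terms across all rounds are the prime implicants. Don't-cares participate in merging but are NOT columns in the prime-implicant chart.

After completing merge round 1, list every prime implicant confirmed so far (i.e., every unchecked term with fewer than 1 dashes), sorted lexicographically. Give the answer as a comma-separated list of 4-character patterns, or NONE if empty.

size-2^0 implicants → 0000(✓)  0001(✓)  0010(✓)  0101(✓)  1000(✓)  1001(✓)  1011(✓)  1101(✓)
size-2^1 implicants → -000(✓)  -001(✓)  -101(✓)  0-01(✓)  00-0  000-(✓)  1-01(✓)  10-1  100-(✓)
size-2^2 implicants → --01  -00-
Unchecked terms (primes): --01, -00-, 00-0, 10-1

NONE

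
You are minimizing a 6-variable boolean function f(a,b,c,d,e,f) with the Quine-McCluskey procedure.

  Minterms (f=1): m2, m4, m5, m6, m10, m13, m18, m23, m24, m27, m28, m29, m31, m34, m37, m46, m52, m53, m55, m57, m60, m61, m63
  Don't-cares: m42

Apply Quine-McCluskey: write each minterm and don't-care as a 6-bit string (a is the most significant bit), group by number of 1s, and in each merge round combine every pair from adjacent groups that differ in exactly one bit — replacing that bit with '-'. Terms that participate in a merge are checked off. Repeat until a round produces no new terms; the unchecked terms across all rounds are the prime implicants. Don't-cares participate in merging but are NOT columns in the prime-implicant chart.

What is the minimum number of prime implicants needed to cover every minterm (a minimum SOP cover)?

[col 0] 000010*, 000100*, 000101*, 000110*, 001010*, 001101*, 010010*, 010111*, 011000*, 011011*, 011100*, 011101*, 011111*, 100010*, 100101*, 101010*, 101110*, 110100*, 110101*, 110111*, 111001*, 111100*, 111101*, 111111*
[col 1] -00010*, -00101, -01010*, -10111*, -11100*, -11101*, -11111*, 0-0010, 0-1101, 00-010*, 00-101, 000-10, 0001-0, 00010-, 01-111*, 011-00, 011-11, 0111-1*, 01110-*, 1-0101, 10-010*, 101-10, 11-100*, 11-101*, 11-111*, 1101-1*, 11010-*, 111-01, 1111-1*, 11110-*
[col 2] -0-010, -1-111, -111-1, -1110-, 11-1-1, 11-10-
Prime implicants: -0-010, -00101, -1-111, -111-1, -1110-, 0-0010, 0-1101, 00-101, 000-10, 0001-0, 00010-, 011-00, 011-11, 1-0101, 101-10, 11-1-1, 11-10-, 111-01
PI chart (minterm → PIs covering it):
  2 | -0-010,0-0010,000-10
  4 | 0001-0,00010-
  5 | -00101,00-101,00010-
  6 | 000-10,0001-0
  10 | -0-010  (sole → essential)
  13 | 0-1101,00-101
  18 | 0-0010  (sole → essential)
  23 | -1-111  (sole → essential)
  24 | 011-00  (sole → essential)
  27 | 011-11  (sole → essential)
  28 | -1110-,011-00
  29 | -111-1,-1110-,0-1101
  31 | -1-111,-111-1,011-11
  34 | -0-010  (sole → essential)
  37 | -00101,1-0101
  46 | 101-10  (sole → essential)
  52 | 11-10-  (sole → essential)
  53 | 1-0101,11-1-1,11-10-
  55 | -1-111,11-1-1
  57 | 111-01  (sole → essential)
  60 | -1110-,11-10-
  61 | -111-1,-1110-,11-1-1,11-10-,111-01
  63 | -1-111,-111-1,11-1-1
Essential prime implicants: -0-010, -1-111, 0-0010, 011-00, 011-11, 101-10, 11-10-, 111-01
Petrick residual → -00101, 0-1101, 0001-0
Minimum SOP uses 11 PIs: b'd'ef' + b'c'de'f + bdef + a'c'd'ef' + a'cde'f + a'b'c'df' + a'bce'f' + a'bcef + ab'cef' + abde' + abce'f

11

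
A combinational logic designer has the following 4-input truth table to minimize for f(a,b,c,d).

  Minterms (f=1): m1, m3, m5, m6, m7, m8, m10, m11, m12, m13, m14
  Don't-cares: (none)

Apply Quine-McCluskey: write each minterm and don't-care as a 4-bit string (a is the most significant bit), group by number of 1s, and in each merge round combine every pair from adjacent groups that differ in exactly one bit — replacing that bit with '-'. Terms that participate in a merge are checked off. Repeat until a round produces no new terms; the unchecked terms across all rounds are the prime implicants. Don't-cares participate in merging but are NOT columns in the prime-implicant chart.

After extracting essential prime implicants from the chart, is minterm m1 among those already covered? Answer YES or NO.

YES

size-2^0 implicants → 0001(✓)  0011(✓)  0101(✓)  0110(✓)  0111(✓)  1000(✓)  1010(✓)  1011(✓)  1100(✓)  1101(✓)  1110(✓)
size-2^1 implicants → -011  -101  -110  0-01(✓)  0-11(✓)  00-1(✓)  01-1(✓)  011-  1-00(✓)  1-10(✓)  10-0(✓)  101-  11-0(✓)  110-
size-2^2 implicants → 0--1  1--0
Unchecked terms (primes): -011, -101, -110, 0--1, 011-, 1--0, 101-, 110-
Minterm coverage:
  m1 ⊆ 0--1 [E]
  m3 ⊆ -011,0--1
  m5 ⊆ -101,0--1
  m6 ⊆ -110,011-
  m7 ⊆ 0--1,011-
  m8 ⊆ 1--0 [E]
  m10 ⊆ 1--0,101-
  m11 ⊆ -011,101-
  m12 ⊆ 1--0,110-
  m13 ⊆ -101,110-
  m14 ⊆ -110,1--0
E = {0--1, 1--0}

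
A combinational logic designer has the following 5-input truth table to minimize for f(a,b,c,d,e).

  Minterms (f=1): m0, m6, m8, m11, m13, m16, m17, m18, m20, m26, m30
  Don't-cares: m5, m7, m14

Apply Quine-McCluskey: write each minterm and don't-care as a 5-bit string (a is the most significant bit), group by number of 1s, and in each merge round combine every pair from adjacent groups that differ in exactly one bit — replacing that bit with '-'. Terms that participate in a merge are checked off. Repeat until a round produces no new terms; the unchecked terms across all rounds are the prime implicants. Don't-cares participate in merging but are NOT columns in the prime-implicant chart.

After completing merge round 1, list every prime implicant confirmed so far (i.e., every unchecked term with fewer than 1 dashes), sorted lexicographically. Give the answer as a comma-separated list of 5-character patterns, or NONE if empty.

01011

Round 0: 00000✓ 00101✓ 00110✓ 00111✓ 01000✓ 01011 01101✓ 01110✓ 10000✓ 10001✓ 10010✓ 10100✓ 11010✓ 11110✓
Round 1: -0000 -1110 0-000 0-101 0-110 001-1 0011- 1-010 10-00 100-0 1000- 11-10
PIs = {-0000, -1110, 0-000, 0-101, 0-110, 001-1, 0011-, 01011, 1-010, 10-00, 100-0, 1000-, 11-10}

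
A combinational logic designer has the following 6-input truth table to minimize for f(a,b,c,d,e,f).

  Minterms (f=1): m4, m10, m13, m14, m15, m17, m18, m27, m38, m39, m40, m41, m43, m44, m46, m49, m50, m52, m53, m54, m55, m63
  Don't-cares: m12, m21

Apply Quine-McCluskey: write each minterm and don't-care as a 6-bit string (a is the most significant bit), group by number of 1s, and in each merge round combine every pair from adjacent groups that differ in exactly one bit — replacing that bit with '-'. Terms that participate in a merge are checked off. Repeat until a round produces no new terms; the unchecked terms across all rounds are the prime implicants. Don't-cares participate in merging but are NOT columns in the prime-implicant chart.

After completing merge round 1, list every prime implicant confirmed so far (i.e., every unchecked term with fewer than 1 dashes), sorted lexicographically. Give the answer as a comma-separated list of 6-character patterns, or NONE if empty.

011011

Round 0: 000100✓ 001010✓ 001100✓ 001101✓ 001110✓ 001111✓ 010001✓ 010010✓ 010101✓ 011011 100110✓ 100111✓ 101000✓ 101001✓ 101011✓ 101100✓ 101110✓ 110001✓ 110010✓ 110100✓ 110101✓ 110110✓ 110111✓ 111111✓
Round 1: -01100✓ -01110✓ -10001✓ -10010 -10101✓ 00-100 001-10 0011-0✓ 0011-1✓ 00110-✓ 00111-✓ 010-01✓ 1-0110✓ 1-0111✓ 10-110 10011-✓ 101-00 1010-1 10100- 1011-0✓ 11-111 110-01✓ 110-10 1101-0✓ 1101-1✓ 11010-✓ 11011-✓
Round 2: -011-0 -10-01 0011-- 1-011- 1101--
PIs = {-011-0, -10-01, -10010, 00-100, 001-10, 0011--, 011011, 1-011-, 10-110, 101-00, 1010-1, 10100-, 11-111, 110-10, 1101--}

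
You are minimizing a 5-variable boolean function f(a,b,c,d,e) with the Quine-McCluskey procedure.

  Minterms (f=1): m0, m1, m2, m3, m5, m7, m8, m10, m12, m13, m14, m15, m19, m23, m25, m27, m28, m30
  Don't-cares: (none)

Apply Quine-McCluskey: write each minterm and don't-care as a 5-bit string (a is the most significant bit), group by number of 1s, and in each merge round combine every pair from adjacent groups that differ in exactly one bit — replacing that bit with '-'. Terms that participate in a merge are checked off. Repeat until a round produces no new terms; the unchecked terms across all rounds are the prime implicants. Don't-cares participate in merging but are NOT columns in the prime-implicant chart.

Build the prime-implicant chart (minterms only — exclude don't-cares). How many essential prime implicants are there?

3

[col 0] 00000*, 00001*, 00010*, 00011*, 00101*, 00111*, 01000*, 01010*, 01100*, 01101*, 01110*, 01111*, 10011*, 10111*, 11001*, 11011*, 11100*, 11110*
[col 1] -0011*, -0111*, -1100*, -1110*, 0-000*, 0-010*, 0-101*, 0-111*, 00-01*, 00-11*, 000-0*, 000-1*, 0000-*, 0001-*, 001-1*, 01-00*, 01-10*, 010-0*, 011-0*, 011-1*, 0110-*, 0111-*, 1-011, 10-11*, 110-1, 111-0*
[col 2] -0-11, -11-0, 0-0-0, 0-1-1, 00--1, 000--, 01--0, 011--
Prime implicants: -0-11, -11-0, 0-0-0, 0-1-1, 00--1, 000--, 01--0, 011--, 1-011, 110-1
PI chart (minterm → PIs covering it):
  0 | 0-0-0,000--
  1 | 00--1,000--
  2 | 0-0-0,000--
  3 | -0-11,00--1,000--
  5 | 0-1-1,00--1
  7 | -0-11,0-1-1,00--1
  8 | 0-0-0,01--0
  10 | 0-0-0,01--0
  12 | -11-0,01--0,011--
  13 | 0-1-1,011--
  14 | -11-0,01--0,011--
  15 | 0-1-1,011--
  19 | -0-11,1-011
  23 | -0-11  (sole → essential)
  25 | 110-1  (sole → essential)
  27 | 1-011,110-1
  28 | -11-0  (sole → essential)
  30 | -11-0  (sole → essential)
Essential prime implicants: -0-11, -11-0, 110-1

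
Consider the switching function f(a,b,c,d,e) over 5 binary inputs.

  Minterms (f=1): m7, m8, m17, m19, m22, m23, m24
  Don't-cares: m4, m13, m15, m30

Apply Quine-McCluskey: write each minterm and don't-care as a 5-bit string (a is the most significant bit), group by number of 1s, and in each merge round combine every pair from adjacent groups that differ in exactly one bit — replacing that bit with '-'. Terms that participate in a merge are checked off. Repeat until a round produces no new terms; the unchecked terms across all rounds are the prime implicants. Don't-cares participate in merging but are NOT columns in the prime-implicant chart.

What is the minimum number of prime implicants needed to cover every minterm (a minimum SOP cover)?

size-2^0 implicants → 00100  00111(✓)  01000(✓)  01101(✓)  01111(✓)  10001(✓)  10011(✓)  10110(✓)  10111(✓)  11000(✓)  11110(✓)
size-2^1 implicants → -0111  -1000  0-111  011-1  1-110  10-11  100-1  1011-
Unchecked terms (primes): -0111, -1000, 0-111, 00100, 011-1, 1-110, 10-11, 100-1, 1011-
Minterm coverage:
  m7 ⊆ -0111,0-111
  m8 ⊆ -1000 [E]
  m17 ⊆ 100-1 [E]
  m19 ⊆ 10-11,100-1
  m22 ⊆ 1-110,1011-
  m23 ⊆ -0111,10-11,1011-
  m24 ⊆ -1000 [E]
E = {-1000, 100-1}
Petrick residual → -0111, 1-110
Cover = b'cde + bc'd'e' + acde' + ab'c'e  |cover|=4

4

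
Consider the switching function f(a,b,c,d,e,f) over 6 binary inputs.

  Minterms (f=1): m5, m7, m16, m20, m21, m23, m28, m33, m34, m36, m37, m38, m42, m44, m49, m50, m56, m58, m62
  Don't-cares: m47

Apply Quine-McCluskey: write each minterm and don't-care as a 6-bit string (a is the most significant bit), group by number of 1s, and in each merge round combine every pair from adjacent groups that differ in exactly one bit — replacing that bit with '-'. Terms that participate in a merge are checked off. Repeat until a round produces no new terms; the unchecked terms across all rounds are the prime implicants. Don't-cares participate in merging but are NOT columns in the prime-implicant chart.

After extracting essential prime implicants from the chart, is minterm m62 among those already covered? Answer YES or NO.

YES

[col 0] 000101*, 000111*, 010000*, 010100*, 010101*, 010111*, 011100*, 100001*, 100010*, 100100*, 100101*, 100110*, 101010*, 101100*, 101111, 110001*, 110010*, 111000*, 111010*, 111110*
[col 1] -00101, 0-0101*, 0-0111*, 0001-1*, 01-100, 010-00, 0101-1*, 01010-, 1-0001, 1-0010*, 1-1010*, 10-010*, 10-100, 100-01, 100-10, 1001-0, 10010-, 11-010*, 111-10, 1110-0
[col 2] 0-01-1, 1--010
Prime implicants: -00101, 0-01-1, 01-100, 010-00, 01010-, 1--010, 1-0001, 10-100, 100-01, 100-10, 1001-0, 10010-, 101111, 111-10, 1110-0
PI chart (minterm → PIs covering it):
  5 | -00101,0-01-1
  7 | 0-01-1  (sole → essential)
  16 | 010-00  (sole → essential)
  20 | 01-100,010-00,01010-
  21 | 0-01-1,01010-
  23 | 0-01-1  (sole → essential)
  28 | 01-100  (sole → essential)
  33 | 1-0001,100-01
  34 | 1--010,100-10
  36 | 10-100,1001-0,10010-
  37 | -00101,100-01,10010-
  38 | 100-10,1001-0
  42 | 1--010  (sole → essential)
  44 | 10-100  (sole → essential)
  49 | 1-0001  (sole → essential)
  50 | 1--010  (sole → essential)
  56 | 1110-0  (sole → essential)
  58 | 1--010,111-10,1110-0
  62 | 111-10  (sole → essential)
Essential prime implicants: 0-01-1, 01-100, 010-00, 1--010, 1-0001, 10-100, 111-10, 1110-0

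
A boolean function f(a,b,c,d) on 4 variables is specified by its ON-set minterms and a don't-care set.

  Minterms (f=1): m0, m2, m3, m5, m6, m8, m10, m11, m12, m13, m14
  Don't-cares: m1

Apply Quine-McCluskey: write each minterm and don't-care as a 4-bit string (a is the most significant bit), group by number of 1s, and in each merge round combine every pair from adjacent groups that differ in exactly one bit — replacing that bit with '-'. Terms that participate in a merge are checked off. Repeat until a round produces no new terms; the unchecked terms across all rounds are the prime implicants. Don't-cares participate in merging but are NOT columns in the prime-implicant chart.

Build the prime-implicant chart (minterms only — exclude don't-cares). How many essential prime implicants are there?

Round 0: 0000✓ 0001✓ 0010✓ 0011✓ 0101✓ 0110✓ 1000✓ 1010✓ 1011✓ 1100✓ 1101✓ 1110✓
Round 1: -000✓ -010✓ -011✓ -101 -110✓ 0-01 0-10✓ 00-0✓ 00-1✓ 000-✓ 001-✓ 1-00✓ 1-10✓ 10-0✓ 101-✓ 11-0✓ 110-
Round 2: --10 -0-0 -01- 00-- 1--0
PIs = {--10, -0-0, -01-, -101, 0-01, 00--, 1--0, 110-}
Coverage chart:
  m0: -0-0,00--
  m2: --10,-0-0,-01-,00--
  m3: -01-,00--
  m5: -101,0-01
  m6: --10 ←essential
  m8: -0-0,1--0
  m10: --10,-0-0,-01-,1--0
  m11: -01- ←essential
  m12: 1--0,110-
  m13: -101,110-
  m14: --10,1--0
Essential: --10, -01-

2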